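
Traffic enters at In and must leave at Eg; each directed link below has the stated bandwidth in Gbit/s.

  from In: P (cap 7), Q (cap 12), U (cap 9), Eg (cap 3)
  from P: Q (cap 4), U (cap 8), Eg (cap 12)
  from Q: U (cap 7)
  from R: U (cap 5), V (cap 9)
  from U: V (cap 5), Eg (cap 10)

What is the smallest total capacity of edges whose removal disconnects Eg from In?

20

Augment In→Eg: bottleneck 3, flow now 3.
Augment In→P→Eg: bottleneck 7, flow now 10.
Augment In→U→Eg: bottleneck 9, flow now 19.
Augment In→Q→U→Eg: bottleneck 1, flow now 20.
No augmenting path remains; maximum flow = 20.
By max-flow min-cut, the minimum cut capacity equals the max flow.
In the residual graph, reachable from In: {In, Q, U, V}.
Min-cut edges: In→P (7), In→Eg (3), U→Eg (10); capacity 7 + 3 + 10 = 20.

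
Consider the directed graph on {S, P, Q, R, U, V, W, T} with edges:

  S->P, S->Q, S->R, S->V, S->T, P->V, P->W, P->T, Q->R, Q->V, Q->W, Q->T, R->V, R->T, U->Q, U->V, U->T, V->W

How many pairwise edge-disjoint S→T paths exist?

4

Assign every edge capacity 1; by Menger, the answer equals the max flow.
Path S→T (+1); total 1.
Path S→P→T (+1); total 2.
Path S→Q→T (+1); total 3.
Path S→R→T (+1); total 4.
No residual S→T path; max flow = 4.
Certifying cut of size 4: {S→P, S→Q, S→R, S→T}.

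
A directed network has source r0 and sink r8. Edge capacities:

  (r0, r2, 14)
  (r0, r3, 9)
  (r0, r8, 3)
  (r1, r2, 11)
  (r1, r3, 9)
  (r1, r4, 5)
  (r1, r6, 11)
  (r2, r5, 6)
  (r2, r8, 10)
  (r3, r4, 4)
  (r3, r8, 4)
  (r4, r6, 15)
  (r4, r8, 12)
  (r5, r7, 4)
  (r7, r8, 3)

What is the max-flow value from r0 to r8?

24

Augment r0→r8: bottleneck 3, flow now 3.
Augment r0→r2→r8: bottleneck 10, flow now 13.
Augment r0→r3→r8: bottleneck 4, flow now 17.
Augment r0→r3→r4→r8: bottleneck 4, flow now 21.
Augment r0→r2→r5→r7→r8: bottleneck 3, flow now 24.
No augmenting path remains; maximum flow = 24.
In the residual graph, reachable from r0: {r0, r2, r3, r5, r7}.
Min-cut edges: r0→r8 (3), r2→r8 (10), r3→r4 (4), r3→r8 (4), r7→r8 (3); capacity 3 + 10 + 4 + 4 + 3 = 24.
This cut is saturated, so no flow can exceed 24.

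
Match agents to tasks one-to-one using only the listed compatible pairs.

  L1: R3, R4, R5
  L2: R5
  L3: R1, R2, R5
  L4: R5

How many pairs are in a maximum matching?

Unit-capacity flow: source→left, listed edges, right→sink; max matching = max flow.
Augmenting path L1→R3 (+1); matched 1.
Augmenting path L2→R5 (+1); matched 2.
Augmenting path L3→R1 (+1); matched 3.
No augmenting path remains; maximum matching = 3.
König certificate: {L1, L3, R5} is a vertex cover of size 3 (every listed pair touches it), so no matching can be larger.

3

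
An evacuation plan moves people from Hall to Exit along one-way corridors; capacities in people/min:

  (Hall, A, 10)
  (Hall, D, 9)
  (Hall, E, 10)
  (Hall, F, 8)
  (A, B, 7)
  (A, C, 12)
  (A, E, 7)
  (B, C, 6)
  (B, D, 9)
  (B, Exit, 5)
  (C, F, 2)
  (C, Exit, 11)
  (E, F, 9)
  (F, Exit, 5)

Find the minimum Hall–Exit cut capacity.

Augment Hall→F→Exit: bottleneck 5, flow now 5.
Augment Hall→A→B→Exit: bottleneck 5, flow now 10.
Augment Hall→A→C→Exit: bottleneck 5, flow now 15.
No augmenting path remains; maximum flow = 15.
By max-flow min-cut, the minimum cut capacity equals the max flow.
In the residual graph, reachable from Hall: {Hall, D, E, F}.
Min-cut edges: Hall→A (10), F→Exit (5); capacity 10 + 5 = 15.

15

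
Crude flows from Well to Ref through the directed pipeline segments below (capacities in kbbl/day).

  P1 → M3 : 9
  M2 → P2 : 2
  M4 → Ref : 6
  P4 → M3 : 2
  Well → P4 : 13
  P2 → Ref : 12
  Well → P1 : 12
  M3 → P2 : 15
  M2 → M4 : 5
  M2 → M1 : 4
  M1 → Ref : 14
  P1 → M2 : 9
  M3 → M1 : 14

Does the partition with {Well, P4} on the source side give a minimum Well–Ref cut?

Yes — it is a minimum cut (capacity 14).

Given cut capacity: 12 + 2 = 14.
Augment Well→P4→M3→M1→Ref: bottleneck 2, flow now 2.
Augment Well→P1→M3→M1→Ref: bottleneck 9, flow now 11.
Augment Well→P1→M2→M1→Ref: bottleneck 3, flow now 14.
No augmenting path remains; maximum flow = 14.
Cut capacity 14 equals the max flow, so it is a minimum cut.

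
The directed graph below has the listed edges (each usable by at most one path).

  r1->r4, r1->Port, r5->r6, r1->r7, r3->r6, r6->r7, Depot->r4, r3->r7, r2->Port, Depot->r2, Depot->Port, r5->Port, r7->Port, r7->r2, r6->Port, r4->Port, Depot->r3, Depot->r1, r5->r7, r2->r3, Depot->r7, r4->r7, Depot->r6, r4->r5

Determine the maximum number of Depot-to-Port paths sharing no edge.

Assign every edge capacity 1; by Menger, the answer equals the max flow.
Path Depot→Port (+1); total 1.
Path Depot→r1→Port (+1); total 2.
Path Depot→r2→Port (+1); total 3.
Path Depot→r4→Port (+1); total 4.
Path Depot→r6→Port (+1); total 5.
Path Depot→r7→Port (+1); total 6.
No residual Depot→Port path; max flow = 6.
Certifying cut of size 6: {Depot→Port, Depot→r1, Depot→r4, r2→Port, r6→Port, r7→Port}.

6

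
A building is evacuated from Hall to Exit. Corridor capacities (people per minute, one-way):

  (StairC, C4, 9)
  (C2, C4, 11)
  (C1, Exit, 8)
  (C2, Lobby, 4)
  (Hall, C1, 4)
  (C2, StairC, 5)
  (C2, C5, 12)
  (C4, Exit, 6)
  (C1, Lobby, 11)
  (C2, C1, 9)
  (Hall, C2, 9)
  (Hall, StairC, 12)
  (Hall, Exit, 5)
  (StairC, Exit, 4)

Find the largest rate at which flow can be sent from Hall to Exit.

Augment Hall→Exit: bottleneck 5, flow now 5.
Augment Hall→StairC→Exit: bottleneck 4, flow now 9.
Augment Hall→C1→Exit: bottleneck 4, flow now 13.
Augment Hall→C2→C1→Exit: bottleneck 4, flow now 17.
Augment Hall→C2→C4→Exit: bottleneck 5, flow now 22.
Augment Hall→StairC→C4→Exit: bottleneck 1, flow now 23.
No augmenting path remains; maximum flow = 23.
In the residual graph, reachable from Hall: {Hall, C2, StairC, C1, C4, Lobby, C5}.
Min-cut edges: Hall→Exit (5), StairC→Exit (4), C1→Exit (8), C4→Exit (6); capacity 5 + 4 + 8 + 6 = 23.
This cut is saturated, so no flow can exceed 23.

23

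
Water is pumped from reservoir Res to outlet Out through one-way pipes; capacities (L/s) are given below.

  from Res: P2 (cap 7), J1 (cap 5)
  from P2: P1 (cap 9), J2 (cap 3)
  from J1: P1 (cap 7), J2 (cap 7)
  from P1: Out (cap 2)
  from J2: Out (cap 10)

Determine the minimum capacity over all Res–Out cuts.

10

Augment Res→P2→P1→Out: bottleneck 2, flow now 2.
Augment Res→P2→J2→Out: bottleneck 3, flow now 5.
Augment Res→J1→J2→Out: bottleneck 5, flow now 10.
No augmenting path remains; maximum flow = 10.
By max-flow min-cut, the minimum cut capacity equals the max flow.
In the residual graph, reachable from Res: {Res, P2, P1}.
Min-cut edges: Res→J1 (5), P2→J2 (3), P1→Out (2); capacity 5 + 3 + 2 = 10.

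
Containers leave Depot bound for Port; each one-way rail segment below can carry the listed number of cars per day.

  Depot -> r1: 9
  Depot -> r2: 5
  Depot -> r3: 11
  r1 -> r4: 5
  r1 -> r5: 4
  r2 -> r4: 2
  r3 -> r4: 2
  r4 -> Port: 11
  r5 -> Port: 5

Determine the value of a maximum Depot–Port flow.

13

Augment Depot→r1→r4→Port: bottleneck 5, flow now 5.
Augment Depot→r1→r5→Port: bottleneck 4, flow now 9.
Augment Depot→r2→r4→Port: bottleneck 2, flow now 11.
Augment Depot→r3→r4→Port: bottleneck 2, flow now 13.
No augmenting path remains; maximum flow = 13.
In the residual graph, reachable from Depot: {Depot, r2, r3}.
Min-cut edges: Depot→r1 (9), r2→r4 (2), r3→r4 (2); capacity 9 + 2 + 2 = 13.
This cut is saturated, so no flow can exceed 13.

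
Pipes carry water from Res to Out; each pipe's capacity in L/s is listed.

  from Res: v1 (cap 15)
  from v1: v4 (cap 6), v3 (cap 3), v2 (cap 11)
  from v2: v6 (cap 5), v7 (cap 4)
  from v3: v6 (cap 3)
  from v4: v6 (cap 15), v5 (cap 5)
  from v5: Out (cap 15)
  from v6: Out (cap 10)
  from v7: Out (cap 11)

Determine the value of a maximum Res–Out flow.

15

Augment Res→v1→v2→v6→Out: bottleneck 5, flow now 5.
Augment Res→v1→v2→v7→Out: bottleneck 4, flow now 9.
Augment Res→v1→v3→v6→Out: bottleneck 3, flow now 12.
Augment Res→v1→v4→v5→Out: bottleneck 3, flow now 15.
No augmenting path remains; maximum flow = 15.
In the residual graph, reachable from Res: {Res}.
Min-cut edges: Res→v1 (15); capacity 15 = 15.
This cut is saturated, so no flow can exceed 15.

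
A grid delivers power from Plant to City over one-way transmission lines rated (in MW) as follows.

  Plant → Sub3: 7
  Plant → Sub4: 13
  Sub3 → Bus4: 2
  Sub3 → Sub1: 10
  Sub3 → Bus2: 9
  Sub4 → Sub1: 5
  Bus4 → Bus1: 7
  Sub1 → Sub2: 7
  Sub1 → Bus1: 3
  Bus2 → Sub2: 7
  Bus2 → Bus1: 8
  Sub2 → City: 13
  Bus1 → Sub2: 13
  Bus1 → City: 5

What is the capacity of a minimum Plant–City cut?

Augment Plant→Sub3→Bus4→Bus1→City: bottleneck 2, flow now 2.
Augment Plant→Sub3→Sub1→Sub2→City: bottleneck 5, flow now 7.
Augment Plant→Sub4→Sub1→Sub2→City: bottleneck 2, flow now 9.
Augment Plant→Sub4→Sub1→Bus1→City: bottleneck 3, flow now 12.
No augmenting path remains; maximum flow = 12.
By max-flow min-cut, the minimum cut capacity equals the max flow.
In the residual graph, reachable from Plant: {Plant, Sub4}.
Min-cut edges: Plant→Sub3 (7), Sub4→Sub1 (5); capacity 7 + 5 = 12.

12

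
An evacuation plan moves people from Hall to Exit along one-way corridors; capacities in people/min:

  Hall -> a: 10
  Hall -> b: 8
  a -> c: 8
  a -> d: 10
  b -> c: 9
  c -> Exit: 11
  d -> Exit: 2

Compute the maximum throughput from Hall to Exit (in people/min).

Augment Hall→a→c→Exit: bottleneck 8, flow now 8.
Augment Hall→a→d→Exit: bottleneck 2, flow now 10.
Augment Hall→b→c→Exit: bottleneck 3, flow now 13.
No augmenting path remains; maximum flow = 13.
In the residual graph, reachable from Hall: {Hall, a, b, c, d}.
Min-cut edges: c→Exit (11), d→Exit (2); capacity 11 + 2 = 13.
This cut is saturated, so no flow can exceed 13.

13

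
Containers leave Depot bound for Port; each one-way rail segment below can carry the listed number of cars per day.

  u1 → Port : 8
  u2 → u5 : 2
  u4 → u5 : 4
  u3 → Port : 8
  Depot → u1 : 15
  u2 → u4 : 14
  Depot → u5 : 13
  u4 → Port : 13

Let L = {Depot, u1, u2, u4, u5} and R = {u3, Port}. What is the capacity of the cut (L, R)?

Edges leaving {Depot, u1, u2, u4, u5}: u1→Port (8), u4→Port (13).
Cut capacity = 8 + 13 = 21.

21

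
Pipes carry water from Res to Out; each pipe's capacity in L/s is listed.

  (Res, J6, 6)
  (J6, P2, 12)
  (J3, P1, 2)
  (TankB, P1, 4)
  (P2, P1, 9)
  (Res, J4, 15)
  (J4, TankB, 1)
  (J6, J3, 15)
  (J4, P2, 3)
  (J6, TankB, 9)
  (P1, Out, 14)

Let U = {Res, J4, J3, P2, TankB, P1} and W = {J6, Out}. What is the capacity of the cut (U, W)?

Edges leaving {Res, J4, J3, P2, TankB, P1}: Res→J6 (6), P1→Out (14).
Cut capacity = 6 + 14 = 20.

20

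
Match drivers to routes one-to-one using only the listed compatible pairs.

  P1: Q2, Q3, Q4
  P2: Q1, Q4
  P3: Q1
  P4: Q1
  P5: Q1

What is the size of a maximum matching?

Unit-capacity flow: source→left, listed edges, right→sink; max matching = max flow.
Augmenting path P1→Q2 (+1); matched 1.
Augmenting path P2→Q1 (+1); matched 2.
Augmenting path P3→Q1→P2→Q4 (+1); matched 3.
No augmenting path remains; maximum matching = 3.
König certificate: {P1, P2, Q1} is a vertex cover of size 3 (every listed pair touches it), so no matching can be larger.

3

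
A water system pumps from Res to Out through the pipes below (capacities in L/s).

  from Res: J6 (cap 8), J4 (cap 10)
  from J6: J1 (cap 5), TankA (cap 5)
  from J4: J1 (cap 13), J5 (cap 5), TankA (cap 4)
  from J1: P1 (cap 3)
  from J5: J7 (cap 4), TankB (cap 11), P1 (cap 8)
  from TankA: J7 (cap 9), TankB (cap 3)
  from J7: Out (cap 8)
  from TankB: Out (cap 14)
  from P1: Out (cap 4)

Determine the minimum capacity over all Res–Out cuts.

Augment Res→J6→J1→P1→Out: bottleneck 3, flow now 3.
Augment Res→J6→TankA→J7→Out: bottleneck 5, flow now 8.
Augment Res→J4→J5→J7→Out: bottleneck 3, flow now 11.
Augment Res→J4→J5→TankB→Out: bottleneck 2, flow now 13.
Augment Res→J4→TankA→TankB→Out: bottleneck 3, flow now 16.
Augment Res→J4→TankA→J7→J5→TankB→Out: bottleneck 1, flow now 17. (uses reverse residual edge)
No augmenting path remains; maximum flow = 17.
By max-flow min-cut, the minimum cut capacity equals the max flow.
In the residual graph, reachable from Res: {Res, J6, J4, J1}.
Min-cut edges: J6→TankA (5), J4→J5 (5), J4→TankA (4), J1→P1 (3); capacity 5 + 5 + 4 + 3 = 17.

17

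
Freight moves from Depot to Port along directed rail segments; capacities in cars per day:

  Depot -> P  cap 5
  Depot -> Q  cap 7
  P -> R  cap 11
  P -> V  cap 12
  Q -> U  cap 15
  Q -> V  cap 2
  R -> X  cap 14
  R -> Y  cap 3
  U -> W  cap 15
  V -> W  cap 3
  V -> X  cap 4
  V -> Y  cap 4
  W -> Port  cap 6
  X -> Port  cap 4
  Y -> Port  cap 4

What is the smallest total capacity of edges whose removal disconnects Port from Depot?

12

Augment Depot→P→R→X→Port: bottleneck 4, flow now 4.
Augment Depot→P→R→Y→Port: bottleneck 1, flow now 5.
Augment Depot→Q→U→W→Port: bottleneck 6, flow now 11.
Augment Depot→Q→V→Y→Port: bottleneck 1, flow now 12.
No augmenting path remains; maximum flow = 12.
By max-flow min-cut, the minimum cut capacity equals the max flow.
In the residual graph, reachable from Depot: {Depot}.
Min-cut edges: Depot→P (5), Depot→Q (7); capacity 5 + 7 = 12.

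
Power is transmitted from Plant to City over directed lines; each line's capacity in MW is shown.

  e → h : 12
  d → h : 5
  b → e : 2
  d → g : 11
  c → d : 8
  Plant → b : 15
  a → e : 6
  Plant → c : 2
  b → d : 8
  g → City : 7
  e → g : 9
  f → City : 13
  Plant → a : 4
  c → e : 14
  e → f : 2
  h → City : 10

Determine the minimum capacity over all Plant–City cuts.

Augment Plant→a→e→f→City: bottleneck 2, flow now 2.
Augment Plant→a→e→g→City: bottleneck 2, flow now 4.
Augment Plant→b→d→g→City: bottleneck 5, flow now 9.
Augment Plant→b→d→h→City: bottleneck 3, flow now 12.
Augment Plant→b→e→h→City: bottleneck 2, flow now 14.
Augment Plant→c→d→h→City: bottleneck 2, flow now 16.
No augmenting path remains; maximum flow = 16.
By max-flow min-cut, the minimum cut capacity equals the max flow.
In the residual graph, reachable from Plant: {Plant, b}.
Min-cut edges: Plant→a (4), Plant→c (2), b→d (8), b→e (2); capacity 4 + 2 + 8 + 2 = 16.

16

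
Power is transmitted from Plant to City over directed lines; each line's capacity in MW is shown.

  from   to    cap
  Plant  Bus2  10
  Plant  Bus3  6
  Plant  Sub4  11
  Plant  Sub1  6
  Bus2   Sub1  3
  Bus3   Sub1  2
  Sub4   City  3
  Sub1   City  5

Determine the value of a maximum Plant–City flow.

8

Augment Plant→Sub4→City: bottleneck 3, flow now 3.
Augment Plant→Sub1→City: bottleneck 5, flow now 8.
No augmenting path remains; maximum flow = 8.
In the residual graph, reachable from Plant: {Plant, Bus2, Bus3, Sub4, Sub1}.
Min-cut edges: Sub4→City (3), Sub1→City (5); capacity 3 + 5 = 8.
This cut is saturated, so no flow can exceed 8.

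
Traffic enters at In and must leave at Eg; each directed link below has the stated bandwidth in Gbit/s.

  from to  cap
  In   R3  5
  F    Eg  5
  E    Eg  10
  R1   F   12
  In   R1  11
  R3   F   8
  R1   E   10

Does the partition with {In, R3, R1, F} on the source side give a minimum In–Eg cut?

Yes — it is a minimum cut (capacity 15).

Given cut capacity: 10 + 5 = 15.
Augment In→R3→F→Eg: bottleneck 5, flow now 5.
Augment In→R1→E→Eg: bottleneck 10, flow now 15.
No augmenting path remains; maximum flow = 15.
Cut capacity 15 equals the max flow, so it is a minimum cut.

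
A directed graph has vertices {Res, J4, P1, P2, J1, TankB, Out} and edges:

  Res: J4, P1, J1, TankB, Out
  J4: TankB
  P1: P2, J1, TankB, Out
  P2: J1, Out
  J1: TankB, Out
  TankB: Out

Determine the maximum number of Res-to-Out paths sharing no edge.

Assign every edge capacity 1; by Menger, the answer equals the max flow.
Path Res→Out (+1); total 1.
Path Res→P1→Out (+1); total 2.
Path Res→J1→Out (+1); total 3.
Path Res→TankB→Out (+1); total 4.
No residual Res→Out path; max flow = 4.
Certifying cut of size 4: {Res→J1, Res→Out, Res→P1, TankB→Out}.

4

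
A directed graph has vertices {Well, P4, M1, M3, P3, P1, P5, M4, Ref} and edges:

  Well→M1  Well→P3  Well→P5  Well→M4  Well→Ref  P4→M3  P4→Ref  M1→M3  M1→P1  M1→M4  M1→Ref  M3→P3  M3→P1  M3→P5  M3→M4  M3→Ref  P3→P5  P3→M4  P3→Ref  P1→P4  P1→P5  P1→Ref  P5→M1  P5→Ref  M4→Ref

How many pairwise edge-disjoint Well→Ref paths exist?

5

Assign every edge capacity 1; by Menger, the answer equals the max flow.
Path Well→Ref (+1); total 1.
Path Well→M1→Ref (+1); total 2.
Path Well→P3→Ref (+1); total 3.
Path Well→P5→Ref (+1); total 4.
Path Well→M4→Ref (+1); total 5.
No residual Well→Ref path; max flow = 5.
Certifying cut of size 5: {Well→M1, Well→M4, Well→P3, Well→P5, Well→Ref}.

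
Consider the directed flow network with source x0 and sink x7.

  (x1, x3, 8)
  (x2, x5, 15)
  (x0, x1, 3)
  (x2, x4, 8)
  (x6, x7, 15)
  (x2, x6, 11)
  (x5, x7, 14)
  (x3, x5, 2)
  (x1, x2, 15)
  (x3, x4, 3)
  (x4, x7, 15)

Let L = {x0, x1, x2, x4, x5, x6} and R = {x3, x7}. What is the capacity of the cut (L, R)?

Edges leaving {x0, x1, x2, x4, x5, x6}: x1→x3 (8), x4→x7 (15), x5→x7 (14), x6→x7 (15).
Cut capacity = 8 + 15 + 14 + 15 = 52.

52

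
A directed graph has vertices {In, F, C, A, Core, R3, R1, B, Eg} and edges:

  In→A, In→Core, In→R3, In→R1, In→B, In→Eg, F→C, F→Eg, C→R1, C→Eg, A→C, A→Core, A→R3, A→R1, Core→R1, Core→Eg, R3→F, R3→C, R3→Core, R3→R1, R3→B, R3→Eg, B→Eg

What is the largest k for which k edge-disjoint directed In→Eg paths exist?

5

Assign every edge capacity 1; by Menger, the answer equals the max flow.
Path In→Eg (+1); total 1.
Path In→Core→Eg (+1); total 2.
Path In→R3→Eg (+1); total 3.
Path In→B→Eg (+1); total 4.
Path In→A→C→Eg (+1); total 5.
No residual In→Eg path; max flow = 5.
Certifying cut of size 5: {In→A, In→B, In→Core, In→Eg, In→R3}.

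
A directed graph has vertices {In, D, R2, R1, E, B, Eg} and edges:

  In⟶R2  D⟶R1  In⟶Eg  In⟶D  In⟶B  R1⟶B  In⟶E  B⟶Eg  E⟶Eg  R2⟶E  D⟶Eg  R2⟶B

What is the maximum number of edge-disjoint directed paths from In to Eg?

Assign every edge capacity 1; by Menger, the answer equals the max flow.
Path In→Eg (+1); total 1.
Path In→D→Eg (+1); total 2.
Path In→E→Eg (+1); total 3.
Path In→B→Eg (+1); total 4.
No residual In→Eg path; max flow = 4.
Certifying cut of size 4: {B→Eg, E→Eg, In→D, In→Eg}.

4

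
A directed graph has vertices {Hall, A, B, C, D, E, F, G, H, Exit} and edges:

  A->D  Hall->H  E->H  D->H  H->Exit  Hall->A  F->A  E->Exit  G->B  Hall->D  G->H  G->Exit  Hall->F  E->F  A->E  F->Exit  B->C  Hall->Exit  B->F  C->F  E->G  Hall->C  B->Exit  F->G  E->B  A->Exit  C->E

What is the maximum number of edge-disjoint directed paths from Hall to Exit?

Assign every edge capacity 1; by Menger, the answer equals the max flow.
Path Hall→Exit (+1); total 1.
Path Hall→A→Exit (+1); total 2.
Path Hall→F→Exit (+1); total 3.
Path Hall→H→Exit (+1); total 4.
Path Hall→C→E→Exit (+1); total 5.
No residual Hall→Exit path; max flow = 5.
Certifying cut of size 5: {H→Exit, Hall→A, Hall→C, Hall→Exit, Hall→F}.

5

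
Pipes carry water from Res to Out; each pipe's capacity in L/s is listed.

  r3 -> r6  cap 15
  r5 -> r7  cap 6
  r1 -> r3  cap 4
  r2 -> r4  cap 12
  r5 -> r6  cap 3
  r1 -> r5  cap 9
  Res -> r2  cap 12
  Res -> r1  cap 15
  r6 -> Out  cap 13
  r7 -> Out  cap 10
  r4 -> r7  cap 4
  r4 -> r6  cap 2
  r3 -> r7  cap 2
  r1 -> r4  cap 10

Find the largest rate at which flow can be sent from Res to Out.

19

Augment Res→r1→r3→r6→Out: bottleneck 4, flow now 4.
Augment Res→r1→r4→r6→Out: bottleneck 2, flow now 6.
Augment Res→r1→r4→r7→Out: bottleneck 4, flow now 10.
Augment Res→r1→r5→r6→Out: bottleneck 3, flow now 13.
Augment Res→r1→r5→r7→Out: bottleneck 2, flow now 15.
Augment Res→r2→r4→r1→r5→r7→Out: bottleneck 4, flow now 19. (uses reverse residual edge)
No augmenting path remains; maximum flow = 19.
In the residual graph, reachable from Res: {Res, r1, r2, r4}.
Min-cut edges: r1→r3 (4), r1→r5 (9), r4→r6 (2), r4→r7 (4); capacity 4 + 9 + 2 + 4 = 19.
This cut is saturated, so no flow can exceed 19.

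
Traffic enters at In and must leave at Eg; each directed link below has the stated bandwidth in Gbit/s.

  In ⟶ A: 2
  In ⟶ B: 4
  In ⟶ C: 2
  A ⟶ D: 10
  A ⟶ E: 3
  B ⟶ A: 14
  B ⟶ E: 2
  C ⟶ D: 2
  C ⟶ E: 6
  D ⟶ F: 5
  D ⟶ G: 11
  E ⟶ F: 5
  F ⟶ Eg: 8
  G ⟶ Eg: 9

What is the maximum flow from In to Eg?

8

Augment In→A→D→F→Eg: bottleneck 2, flow now 2.
Augment In→B→E→F→Eg: bottleneck 2, flow now 4.
Augment In→C→D→F→Eg: bottleneck 2, flow now 6.
Augment In→B→A→D→F→Eg: bottleneck 1, flow now 7.
Augment In→B→A→D→G→Eg: bottleneck 1, flow now 8.
No augmenting path remains; maximum flow = 8.
In the residual graph, reachable from In: {In}.
Min-cut edges: In→A (2), In→B (4), In→C (2); capacity 2 + 4 + 2 = 8.
This cut is saturated, so no flow can exceed 8.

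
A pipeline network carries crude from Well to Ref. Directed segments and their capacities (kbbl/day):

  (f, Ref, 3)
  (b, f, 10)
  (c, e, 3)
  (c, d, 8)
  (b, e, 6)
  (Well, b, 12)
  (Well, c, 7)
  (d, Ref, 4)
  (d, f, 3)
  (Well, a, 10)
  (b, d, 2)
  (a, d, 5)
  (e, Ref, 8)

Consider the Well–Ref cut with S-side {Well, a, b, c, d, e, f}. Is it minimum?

Given cut capacity: 4 + 8 + 3 = 15.
Augment Well→a→d→Ref: bottleneck 4, flow now 4.
Augment Well→b→e→Ref: bottleneck 6, flow now 10.
Augment Well→b→f→Ref: bottleneck 3, flow now 13.
Augment Well→c→e→Ref: bottleneck 2, flow now 15.
No augmenting path remains; maximum flow = 15.
Cut capacity 15 equals the max flow, so it is a minimum cut.

Yes — it is a minimum cut (capacity 15).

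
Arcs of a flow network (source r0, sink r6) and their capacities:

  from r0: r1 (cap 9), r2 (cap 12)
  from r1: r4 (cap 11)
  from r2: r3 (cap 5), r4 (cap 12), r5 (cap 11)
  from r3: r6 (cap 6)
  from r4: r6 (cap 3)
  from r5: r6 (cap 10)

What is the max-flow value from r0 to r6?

15

Augment r0→r1→r4→r6: bottleneck 3, flow now 3.
Augment r0→r2→r3→r6: bottleneck 5, flow now 8.
Augment r0→r2→r5→r6: bottleneck 7, flow now 15.
No augmenting path remains; maximum flow = 15.
In the residual graph, reachable from r0: {r0, r1, r4}.
Min-cut edges: r0→r2 (12), r4→r6 (3); capacity 12 + 3 = 15.
This cut is saturated, so no flow can exceed 15.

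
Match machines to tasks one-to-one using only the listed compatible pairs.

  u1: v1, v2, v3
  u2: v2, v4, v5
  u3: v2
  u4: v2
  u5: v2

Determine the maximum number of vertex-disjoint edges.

3

Unit-capacity flow: source→left, listed edges, right→sink; max matching = max flow.
Augmenting path u1→v1 (+1); matched 1.
Augmenting path u2→v2 (+1); matched 2.
Augmenting path u3→v2→u2→v4 (+1); matched 3.
No augmenting path remains; maximum matching = 3.
König certificate: {u1, u2, v2} is a vertex cover of size 3 (every listed pair touches it), so no matching can be larger.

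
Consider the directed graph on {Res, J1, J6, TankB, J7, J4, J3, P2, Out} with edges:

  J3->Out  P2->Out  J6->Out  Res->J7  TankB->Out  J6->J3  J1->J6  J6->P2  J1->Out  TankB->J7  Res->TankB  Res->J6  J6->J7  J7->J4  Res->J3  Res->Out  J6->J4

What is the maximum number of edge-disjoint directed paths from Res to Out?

4

Assign every edge capacity 1; by Menger, the answer equals the max flow.
Path Res→Out (+1); total 1.
Path Res→J6→Out (+1); total 2.
Path Res→TankB→Out (+1); total 3.
Path Res→J3→Out (+1); total 4.
No residual Res→Out path; max flow = 4.
Certifying cut of size 4: {Res→J3, Res→J6, Res→Out, Res→TankB}.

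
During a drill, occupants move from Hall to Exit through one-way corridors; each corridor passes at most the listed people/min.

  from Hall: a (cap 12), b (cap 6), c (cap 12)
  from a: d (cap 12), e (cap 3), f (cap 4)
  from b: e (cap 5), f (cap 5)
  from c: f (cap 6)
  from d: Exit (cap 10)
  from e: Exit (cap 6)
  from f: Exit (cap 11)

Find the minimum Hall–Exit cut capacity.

24

Augment Hall→a→d→Exit: bottleneck 10, flow now 10.
Augment Hall→a→e→Exit: bottleneck 2, flow now 12.
Augment Hall→b→e→Exit: bottleneck 4, flow now 16.
Augment Hall→b→f→Exit: bottleneck 2, flow now 18.
Augment Hall→c→f→Exit: bottleneck 6, flow now 24.
No augmenting path remains; maximum flow = 24.
By max-flow min-cut, the minimum cut capacity equals the max flow.
In the residual graph, reachable from Hall: {Hall, c}.
Min-cut edges: Hall→a (12), Hall→b (6), c→f (6); capacity 12 + 6 + 6 = 24.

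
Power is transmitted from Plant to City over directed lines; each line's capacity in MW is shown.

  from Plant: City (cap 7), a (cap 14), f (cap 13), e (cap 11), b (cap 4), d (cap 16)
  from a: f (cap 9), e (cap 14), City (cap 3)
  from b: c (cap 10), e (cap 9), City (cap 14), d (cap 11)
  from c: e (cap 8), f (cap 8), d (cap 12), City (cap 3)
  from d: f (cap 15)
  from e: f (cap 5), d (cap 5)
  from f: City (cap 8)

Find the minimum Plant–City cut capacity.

Augment Plant→City: bottleneck 7, flow now 7.
Augment Plant→a→City: bottleneck 3, flow now 10.
Augment Plant→b→City: bottleneck 4, flow now 14.
Augment Plant→f→City: bottleneck 8, flow now 22.
No augmenting path remains; maximum flow = 22.
By max-flow min-cut, the minimum cut capacity equals the max flow.
In the residual graph, reachable from Plant: {Plant, a, d, e, f}.
Min-cut edges: Plant→b (4), Plant→City (7), a→City (3), f→City (8); capacity 4 + 7 + 3 + 8 = 22.

22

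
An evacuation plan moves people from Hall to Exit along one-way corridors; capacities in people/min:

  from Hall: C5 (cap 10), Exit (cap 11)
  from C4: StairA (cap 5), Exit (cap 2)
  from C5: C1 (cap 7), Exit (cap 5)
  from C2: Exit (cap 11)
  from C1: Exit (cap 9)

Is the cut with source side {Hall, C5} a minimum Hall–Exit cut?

No — its capacity is 23, but the minimum cut has capacity 21.

Given cut capacity: 11 + 7 + 5 = 23.
Augment Hall→Exit: bottleneck 11, flow now 11.
Augment Hall→C5→Exit: bottleneck 5, flow now 16.
Augment Hall→C5→C1→Exit: bottleneck 5, flow now 21.
No augmenting path remains; maximum flow = 21.
In the residual graph, reachable from Hall: {Hall}.
Min-cut edges: Hall→C5 (10), Hall→Exit (11); capacity 10 + 11 = 21.
Cut capacity 23 exceeds the max flow 21, so it is not minimum.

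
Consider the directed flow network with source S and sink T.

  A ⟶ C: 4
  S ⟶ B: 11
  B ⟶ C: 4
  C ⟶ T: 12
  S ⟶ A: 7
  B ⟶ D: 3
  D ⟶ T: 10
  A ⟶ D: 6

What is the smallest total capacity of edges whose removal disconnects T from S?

14

Augment S→A→C→T: bottleneck 4, flow now 4.
Augment S→A→D→T: bottleneck 3, flow now 7.
Augment S→B→C→T: bottleneck 4, flow now 11.
Augment S→B→D→T: bottleneck 3, flow now 14.
No augmenting path remains; maximum flow = 14.
By max-flow min-cut, the minimum cut capacity equals the max flow.
In the residual graph, reachable from S: {S, B}.
Min-cut edges: S→A (7), B→C (4), B→D (3); capacity 7 + 4 + 3 = 14.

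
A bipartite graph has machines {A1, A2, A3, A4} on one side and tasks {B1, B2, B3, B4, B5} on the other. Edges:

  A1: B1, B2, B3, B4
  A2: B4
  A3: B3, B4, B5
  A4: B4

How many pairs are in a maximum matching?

3

Unit-capacity flow: source→left, listed edges, right→sink; max matching = max flow.
Augmenting path A1→B1 (+1); matched 1.
Augmenting path A2→B4 (+1); matched 2.
Augmenting path A3→B3 (+1); matched 3.
No augmenting path remains; maximum matching = 3.
König certificate: {A1, A3, B4} is a vertex cover of size 3 (every listed pair touches it), so no matching can be larger.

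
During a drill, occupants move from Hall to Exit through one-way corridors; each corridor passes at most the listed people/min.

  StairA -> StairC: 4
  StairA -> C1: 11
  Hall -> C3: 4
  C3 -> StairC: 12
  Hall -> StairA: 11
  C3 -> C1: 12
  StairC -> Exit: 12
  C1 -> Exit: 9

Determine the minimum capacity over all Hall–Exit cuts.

15

Augment Hall→C3→C1→Exit: bottleneck 4, flow now 4.
Augment Hall→StairA→C1→Exit: bottleneck 5, flow now 9.
Augment Hall→StairA→StairC→Exit: bottleneck 4, flow now 13.
Augment Hall→StairA→C1→C3→StairC→Exit: bottleneck 2, flow now 15. (uses reverse residual edge)
No augmenting path remains; maximum flow = 15.
By max-flow min-cut, the minimum cut capacity equals the max flow.
In the residual graph, reachable from Hall: {Hall}.
Min-cut edges: Hall→C3 (4), Hall→StairA (11); capacity 4 + 11 = 15.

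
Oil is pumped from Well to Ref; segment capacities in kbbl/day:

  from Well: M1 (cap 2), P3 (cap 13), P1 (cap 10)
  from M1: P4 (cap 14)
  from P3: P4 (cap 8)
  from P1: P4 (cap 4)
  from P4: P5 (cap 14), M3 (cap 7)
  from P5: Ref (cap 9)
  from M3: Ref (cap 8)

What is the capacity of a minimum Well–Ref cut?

14

Augment Well→M1→P4→P5→Ref: bottleneck 2, flow now 2.
Augment Well→P3→P4→P5→Ref: bottleneck 7, flow now 9.
Augment Well→P3→P4→M3→Ref: bottleneck 1, flow now 10.
Augment Well→P1→P4→M3→Ref: bottleneck 4, flow now 14.
No augmenting path remains; maximum flow = 14.
By max-flow min-cut, the minimum cut capacity equals the max flow.
In the residual graph, reachable from Well: {Well, P3, P1}.
Min-cut edges: Well→M1 (2), P3→P4 (8), P1→P4 (4); capacity 2 + 8 + 4 = 14.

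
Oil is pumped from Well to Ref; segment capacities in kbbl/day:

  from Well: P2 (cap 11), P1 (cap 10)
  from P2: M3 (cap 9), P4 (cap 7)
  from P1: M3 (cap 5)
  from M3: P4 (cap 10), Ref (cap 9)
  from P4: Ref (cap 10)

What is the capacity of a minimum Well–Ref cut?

16

Augment Well→P2→M3→Ref: bottleneck 9, flow now 9.
Augment Well→P2→P4→Ref: bottleneck 2, flow now 11.
Augment Well→P1→M3→P4→Ref: bottleneck 5, flow now 16.
No augmenting path remains; maximum flow = 16.
By max-flow min-cut, the minimum cut capacity equals the max flow.
In the residual graph, reachable from Well: {Well, P1}.
Min-cut edges: Well→P2 (11), P1→M3 (5); capacity 11 + 5 = 16.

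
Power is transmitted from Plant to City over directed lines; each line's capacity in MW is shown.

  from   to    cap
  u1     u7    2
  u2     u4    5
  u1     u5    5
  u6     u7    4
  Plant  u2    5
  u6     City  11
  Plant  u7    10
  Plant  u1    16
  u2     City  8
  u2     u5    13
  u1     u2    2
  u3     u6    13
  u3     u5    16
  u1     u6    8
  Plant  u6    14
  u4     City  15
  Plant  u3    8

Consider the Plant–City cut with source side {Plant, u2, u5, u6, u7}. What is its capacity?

Edges leaving {Plant, u2, u5, u6, u7}: Plant→u1 (16), Plant→u3 (8), u2→u4 (5), u2→City (8), u6→City (11).
Cut capacity = 16 + 8 + 5 + 8 + 11 = 48.

48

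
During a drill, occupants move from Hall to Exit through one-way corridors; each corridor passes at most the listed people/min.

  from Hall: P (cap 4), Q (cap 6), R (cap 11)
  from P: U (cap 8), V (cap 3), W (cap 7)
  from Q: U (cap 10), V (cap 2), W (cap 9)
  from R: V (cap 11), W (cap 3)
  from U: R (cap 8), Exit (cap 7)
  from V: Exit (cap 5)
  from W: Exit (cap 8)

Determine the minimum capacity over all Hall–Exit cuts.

18

Augment Hall→P→U→Exit: bottleneck 4, flow now 4.
Augment Hall→Q→U→Exit: bottleneck 3, flow now 7.
Augment Hall→Q→V→Exit: bottleneck 2, flow now 9.
Augment Hall→Q→W→Exit: bottleneck 1, flow now 10.
Augment Hall→R→V→Exit: bottleneck 3, flow now 13.
Augment Hall→R→W→Exit: bottleneck 3, flow now 16.
Augment Hall→R→V→Q→W→Exit: bottleneck 2, flow now 18. (uses reverse residual edge)
No augmenting path remains; maximum flow = 18.
By max-flow min-cut, the minimum cut capacity equals the max flow.
In the residual graph, reachable from Hall: {Hall, R, V}.
Min-cut edges: Hall→P (4), Hall→Q (6), R→W (3), V→Exit (5); capacity 4 + 6 + 3 + 5 = 18.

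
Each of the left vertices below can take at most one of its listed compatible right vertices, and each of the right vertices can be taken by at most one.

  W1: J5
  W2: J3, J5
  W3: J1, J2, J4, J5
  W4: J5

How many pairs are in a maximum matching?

3

Unit-capacity flow: source→left, listed edges, right→sink; max matching = max flow.
Augmenting path W1→J5 (+1); matched 1.
Augmenting path W2→J3 (+1); matched 2.
Augmenting path W3→J1 (+1); matched 3.
No augmenting path remains; maximum matching = 3.
König certificate: {W2, W3, J5} is a vertex cover of size 3 (every listed pair touches it), so no matching can be larger.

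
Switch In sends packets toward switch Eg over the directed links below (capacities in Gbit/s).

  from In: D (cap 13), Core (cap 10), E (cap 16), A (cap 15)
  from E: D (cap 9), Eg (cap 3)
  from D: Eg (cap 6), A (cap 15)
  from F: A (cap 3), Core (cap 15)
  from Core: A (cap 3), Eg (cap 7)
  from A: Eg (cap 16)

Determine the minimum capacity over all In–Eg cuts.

Augment In→E→Eg: bottleneck 3, flow now 3.
Augment In→D→Eg: bottleneck 6, flow now 9.
Augment In→Core→Eg: bottleneck 7, flow now 16.
Augment In→A→Eg: bottleneck 15, flow now 31.
Augment In→D→A→Eg: bottleneck 1, flow now 32.
No augmenting path remains; maximum flow = 32.
By max-flow min-cut, the minimum cut capacity equals the max flow.
In the residual graph, reachable from In: {In, E, D, Core, A}.
Min-cut edges: E→Eg (3), D→Eg (6), Core→Eg (7), A→Eg (16); capacity 3 + 6 + 7 + 16 = 32.

32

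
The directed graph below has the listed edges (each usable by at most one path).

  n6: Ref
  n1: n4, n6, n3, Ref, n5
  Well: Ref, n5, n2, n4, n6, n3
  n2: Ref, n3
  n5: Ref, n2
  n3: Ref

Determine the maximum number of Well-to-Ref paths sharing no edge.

Assign every edge capacity 1; by Menger, the answer equals the max flow.
Path Well→Ref (+1); total 1.
Path Well→n2→Ref (+1); total 2.
Path Well→n3→Ref (+1); total 3.
Path Well→n5→Ref (+1); total 4.
Path Well→n6→Ref (+1); total 5.
No residual Well→Ref path; max flow = 5.
Certifying cut of size 5: {Well→Ref, Well→n2, Well→n3, Well→n5, Well→n6}.

5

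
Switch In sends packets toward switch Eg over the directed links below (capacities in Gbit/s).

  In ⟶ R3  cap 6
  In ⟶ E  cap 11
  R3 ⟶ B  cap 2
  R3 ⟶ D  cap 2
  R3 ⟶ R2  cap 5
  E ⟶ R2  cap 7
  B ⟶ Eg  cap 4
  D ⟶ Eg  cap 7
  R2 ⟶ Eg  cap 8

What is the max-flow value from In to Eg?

Augment In→R3→B→Eg: bottleneck 2, flow now 2.
Augment In→R3→D→Eg: bottleneck 2, flow now 4.
Augment In→R3→R2→Eg: bottleneck 2, flow now 6.
Augment In→E→R2→Eg: bottleneck 6, flow now 12.
No augmenting path remains; maximum flow = 12.
In the residual graph, reachable from In: {In, R3, E, R2}.
Min-cut edges: R3→B (2), R3→D (2), R2→Eg (8); capacity 2 + 2 + 8 = 12.
This cut is saturated, so no flow can exceed 12.

12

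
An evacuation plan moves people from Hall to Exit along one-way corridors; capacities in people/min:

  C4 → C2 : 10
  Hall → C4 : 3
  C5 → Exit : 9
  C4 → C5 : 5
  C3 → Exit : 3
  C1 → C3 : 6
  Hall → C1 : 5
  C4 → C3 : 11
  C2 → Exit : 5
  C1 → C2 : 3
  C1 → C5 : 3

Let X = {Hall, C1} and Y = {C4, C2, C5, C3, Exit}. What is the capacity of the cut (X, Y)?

Edges leaving {Hall, C1}: Hall→C4 (3), C1→C2 (3), C1→C5 (3), C1→C3 (6).
Cut capacity = 3 + 3 + 3 + 6 = 15.

15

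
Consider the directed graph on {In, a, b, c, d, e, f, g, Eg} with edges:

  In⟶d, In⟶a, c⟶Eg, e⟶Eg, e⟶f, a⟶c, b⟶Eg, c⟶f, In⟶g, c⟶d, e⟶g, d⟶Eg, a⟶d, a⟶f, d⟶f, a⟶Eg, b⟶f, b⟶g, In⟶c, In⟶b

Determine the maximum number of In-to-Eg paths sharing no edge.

4

Assign every edge capacity 1; by Menger, the answer equals the max flow.
Path In→a→Eg (+1); total 1.
Path In→b→Eg (+1); total 2.
Path In→c→Eg (+1); total 3.
Path In→d→Eg (+1); total 4.
No residual In→Eg path; max flow = 4.
Certifying cut of size 4: {In→a, In→b, In→c, In→d}.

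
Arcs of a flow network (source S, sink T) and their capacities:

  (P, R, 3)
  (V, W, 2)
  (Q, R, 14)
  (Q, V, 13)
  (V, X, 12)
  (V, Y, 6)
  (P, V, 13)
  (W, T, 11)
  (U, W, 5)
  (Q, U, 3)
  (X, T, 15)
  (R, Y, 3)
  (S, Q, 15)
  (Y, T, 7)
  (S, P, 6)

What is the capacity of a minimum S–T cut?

Augment S→P→R→Y→T: bottleneck 3, flow now 3.
Augment S→P→V→W→T: bottleneck 2, flow now 5.
Augment S→P→V→X→T: bottleneck 1, flow now 6.
Augment S→Q→U→W→T: bottleneck 3, flow now 9.
Augment S→Q→V→X→T: bottleneck 11, flow now 20.
Augment S→Q→V→Y→T: bottleneck 1, flow now 21.
No augmenting path remains; maximum flow = 21.
By max-flow min-cut, the minimum cut capacity equals the max flow.
In the residual graph, reachable from S: {S}.
Min-cut edges: S→P (6), S→Q (15); capacity 6 + 15 = 21.

21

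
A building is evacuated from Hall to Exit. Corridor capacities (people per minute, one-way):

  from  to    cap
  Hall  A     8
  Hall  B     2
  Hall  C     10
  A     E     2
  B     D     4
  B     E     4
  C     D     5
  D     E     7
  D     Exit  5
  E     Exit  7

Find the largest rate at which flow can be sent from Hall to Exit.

Augment Hall→A→E→Exit: bottleneck 2, flow now 2.
Augment Hall→B→D→Exit: bottleneck 2, flow now 4.
Augment Hall→C→D→Exit: bottleneck 3, flow now 7.
Augment Hall→C→D→E→Exit: bottleneck 2, flow now 9.
No augmenting path remains; maximum flow = 9.
In the residual graph, reachable from Hall: {Hall, A, C}.
Min-cut edges: Hall→B (2), A→E (2), C→D (5); capacity 2 + 2 + 5 = 9.
This cut is saturated, so no flow can exceed 9.

9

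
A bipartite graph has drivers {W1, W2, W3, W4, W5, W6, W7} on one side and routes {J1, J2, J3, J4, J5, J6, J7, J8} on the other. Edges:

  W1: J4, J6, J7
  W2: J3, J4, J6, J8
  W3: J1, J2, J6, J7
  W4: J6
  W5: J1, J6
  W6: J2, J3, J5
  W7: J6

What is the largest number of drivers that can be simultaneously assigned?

6

Unit-capacity flow: source→left, listed edges, right→sink; max matching = max flow.
Augmenting path W1→J4 (+1); matched 1.
Augmenting path W2→J3 (+1); matched 2.
Augmenting path W3→J1 (+1); matched 3.
Augmenting path W4→J6 (+1); matched 4.
Augmenting path W6→J2 (+1); matched 5.
Augmenting path W5→J1→W3→J7 (+1); matched 6.
No augmenting path remains; maximum matching = 6.
König certificate: {W1, W2, W3, W5, W6, J6} is a vertex cover of size 6 (every listed pair touches it), so no matching can be larger.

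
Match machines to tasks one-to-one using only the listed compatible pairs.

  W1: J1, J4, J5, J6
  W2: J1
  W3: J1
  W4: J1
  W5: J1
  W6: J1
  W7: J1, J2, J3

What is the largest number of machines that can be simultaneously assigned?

Unit-capacity flow: source→left, listed edges, right→sink; max matching = max flow.
Augmenting path W1→J1 (+1); matched 1.
Augmenting path W7→J2 (+1); matched 2.
Augmenting path W2→J1→W1→J4 (+1); matched 3.
No augmenting path remains; maximum matching = 3.
König certificate: {W1, W7, J1} is a vertex cover of size 3 (every listed pair touches it), so no matching can be larger.

3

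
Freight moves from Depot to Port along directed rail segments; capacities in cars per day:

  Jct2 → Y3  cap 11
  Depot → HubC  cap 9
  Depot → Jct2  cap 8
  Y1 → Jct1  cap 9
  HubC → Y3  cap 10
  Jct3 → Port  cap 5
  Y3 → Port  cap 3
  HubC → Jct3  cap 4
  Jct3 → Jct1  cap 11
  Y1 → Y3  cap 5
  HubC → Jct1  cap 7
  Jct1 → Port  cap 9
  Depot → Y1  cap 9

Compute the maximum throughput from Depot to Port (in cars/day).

16

Augment Depot→Jct2→Y3→Port: bottleneck 3, flow now 3.
Augment Depot→Y1→Jct1→Port: bottleneck 9, flow now 12.
Augment Depot→HubC→Jct3→Port: bottleneck 4, flow now 16.
No augmenting path remains; maximum flow = 16.
In the residual graph, reachable from Depot: {Depot, Jct2, Y1, HubC, Y3, Jct1}.
Min-cut edges: HubC→Jct3 (4), Y3→Port (3), Jct1→Port (9); capacity 4 + 3 + 9 = 16.
This cut is saturated, so no flow can exceed 16.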